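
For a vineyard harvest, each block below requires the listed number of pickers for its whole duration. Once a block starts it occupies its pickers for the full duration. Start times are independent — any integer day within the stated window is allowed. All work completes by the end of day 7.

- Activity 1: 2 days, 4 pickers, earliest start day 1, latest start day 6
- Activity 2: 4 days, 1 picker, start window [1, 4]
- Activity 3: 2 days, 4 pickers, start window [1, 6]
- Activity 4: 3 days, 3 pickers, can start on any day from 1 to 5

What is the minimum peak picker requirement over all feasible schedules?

Early-start (Activity 1@1, Activity 2@1, Activity 3@1, Activity 4@1) gives peak 12: d1:12  d2:12  d3:4  d4:1  d5:0  d6:0  d7:0.
Shift Activity 3→3, Activity 4→5.
Schedule Activity 1@1, Activity 2@1, Activity 3@3, Activity 4@5: d1:5  d2:5  d3:5  d4:5  d5:3  d6:3  d7:3 — peak 5.
Total picker-days = 29 over 7 days ⇒ peak ≥ ⌈29/7⌉ = 5, so 5 is optimal.

5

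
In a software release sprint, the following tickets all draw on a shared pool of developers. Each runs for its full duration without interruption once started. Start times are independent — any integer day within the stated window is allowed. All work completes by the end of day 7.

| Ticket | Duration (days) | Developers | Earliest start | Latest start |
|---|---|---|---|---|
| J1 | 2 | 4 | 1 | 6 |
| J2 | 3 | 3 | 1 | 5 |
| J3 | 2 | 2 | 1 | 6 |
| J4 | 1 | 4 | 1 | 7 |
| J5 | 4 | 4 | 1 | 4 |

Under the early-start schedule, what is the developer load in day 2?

At early start, day 2 has: J1, J2, J3, J5.
Demand: 4 + 3 + 2 + 4 = 13.

13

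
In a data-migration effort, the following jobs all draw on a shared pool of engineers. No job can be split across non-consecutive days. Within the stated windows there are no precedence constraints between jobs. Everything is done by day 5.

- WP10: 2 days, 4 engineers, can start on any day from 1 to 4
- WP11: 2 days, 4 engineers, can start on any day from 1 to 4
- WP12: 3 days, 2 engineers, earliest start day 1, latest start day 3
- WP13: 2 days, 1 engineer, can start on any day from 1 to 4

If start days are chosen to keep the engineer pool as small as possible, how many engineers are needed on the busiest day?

6

Early-start (WP10@1, WP11@1, WP12@1, WP13@1) gives peak 11: d1:11  d2:11  d3:2  d4:0  d5:0.
Shift WP11→3, WP13→4.
Schedule WP10@1, WP11@3, WP12@1, WP13@4: d1:6  d2:6  d3:6  d4:5  d5:1 — peak 6.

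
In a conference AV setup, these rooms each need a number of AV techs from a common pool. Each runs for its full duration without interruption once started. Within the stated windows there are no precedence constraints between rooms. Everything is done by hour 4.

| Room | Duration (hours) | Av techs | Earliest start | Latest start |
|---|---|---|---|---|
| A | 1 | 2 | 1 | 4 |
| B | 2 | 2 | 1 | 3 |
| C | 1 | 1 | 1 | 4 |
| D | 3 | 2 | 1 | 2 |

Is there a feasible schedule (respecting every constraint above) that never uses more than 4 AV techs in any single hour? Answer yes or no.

yes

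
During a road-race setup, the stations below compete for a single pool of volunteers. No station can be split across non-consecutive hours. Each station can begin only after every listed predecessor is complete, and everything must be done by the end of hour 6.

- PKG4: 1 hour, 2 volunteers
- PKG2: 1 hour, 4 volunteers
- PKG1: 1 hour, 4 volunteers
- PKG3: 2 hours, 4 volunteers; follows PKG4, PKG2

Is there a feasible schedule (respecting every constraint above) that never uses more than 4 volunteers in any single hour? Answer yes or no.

yes

Schedule PKG4@1, PKG2@2, PKG1@3, PKG3@4: h1:2  h2:4  h3:4  h4:4  h5:4  h6:0 — peak 4 ≤ 4.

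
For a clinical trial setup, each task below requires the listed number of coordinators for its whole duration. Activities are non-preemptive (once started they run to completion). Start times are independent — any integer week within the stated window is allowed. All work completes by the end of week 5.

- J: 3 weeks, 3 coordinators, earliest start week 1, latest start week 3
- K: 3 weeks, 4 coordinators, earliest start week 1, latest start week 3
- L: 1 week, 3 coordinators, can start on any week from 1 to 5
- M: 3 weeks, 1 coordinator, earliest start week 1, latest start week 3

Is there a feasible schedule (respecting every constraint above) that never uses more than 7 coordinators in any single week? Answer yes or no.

The minimum achievable peak is 8; 7 < 8, so no feasible schedule stays within the cap.

no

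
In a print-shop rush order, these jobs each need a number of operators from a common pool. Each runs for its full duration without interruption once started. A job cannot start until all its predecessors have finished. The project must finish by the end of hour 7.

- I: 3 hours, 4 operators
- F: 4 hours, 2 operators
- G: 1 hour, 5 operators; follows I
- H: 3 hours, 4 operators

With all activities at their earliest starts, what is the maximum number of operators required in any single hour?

Early-start schedule: I@1, F@1, G@4, H@1.
Load per hour: hour 1: 10, hour 2: 10, hour 3: 10, hour 4: 7, hour 5: 0, hour 6: 0, hour 7: 0.
Peak is 10.

10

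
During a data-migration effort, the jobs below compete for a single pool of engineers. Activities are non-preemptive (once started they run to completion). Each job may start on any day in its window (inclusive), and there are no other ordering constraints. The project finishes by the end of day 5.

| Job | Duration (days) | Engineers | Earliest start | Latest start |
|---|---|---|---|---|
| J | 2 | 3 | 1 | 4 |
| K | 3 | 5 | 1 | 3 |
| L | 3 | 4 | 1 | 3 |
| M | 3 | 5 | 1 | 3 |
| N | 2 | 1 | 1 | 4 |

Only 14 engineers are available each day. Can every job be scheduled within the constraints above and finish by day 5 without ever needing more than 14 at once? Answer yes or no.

Schedule J@1, K@1, L@1, M@3, N@1: d1:13  d2:13  d3:14  d4:5  d5:5 — peak 14 ≤ 14.

yes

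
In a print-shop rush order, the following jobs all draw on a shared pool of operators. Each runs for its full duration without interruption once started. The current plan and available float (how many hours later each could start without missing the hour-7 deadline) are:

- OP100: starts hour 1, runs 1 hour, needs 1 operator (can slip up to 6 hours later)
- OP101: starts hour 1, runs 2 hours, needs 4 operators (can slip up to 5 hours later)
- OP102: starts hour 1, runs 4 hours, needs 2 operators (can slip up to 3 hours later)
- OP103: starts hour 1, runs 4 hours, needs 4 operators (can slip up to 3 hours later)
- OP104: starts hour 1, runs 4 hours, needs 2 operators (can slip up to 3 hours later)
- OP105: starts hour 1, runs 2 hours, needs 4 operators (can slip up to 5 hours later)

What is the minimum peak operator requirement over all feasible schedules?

8

Early-start (OP100@1, OP101@1, OP102@1, OP103@1, OP104@1, OP105@1) gives peak 17: h1:17  h2:16  h3:8  h4:8  h5:0  h6:0  h7:0.
Shift OP103→3, OP104→2, OP105→6.
Schedule OP100@1, OP101@1, OP102@1, OP103@3, OP104@2, OP105@6: h1:7  h2:8  h3:8  h4:8  h5:6  h6:8  h7:4 — peak 8.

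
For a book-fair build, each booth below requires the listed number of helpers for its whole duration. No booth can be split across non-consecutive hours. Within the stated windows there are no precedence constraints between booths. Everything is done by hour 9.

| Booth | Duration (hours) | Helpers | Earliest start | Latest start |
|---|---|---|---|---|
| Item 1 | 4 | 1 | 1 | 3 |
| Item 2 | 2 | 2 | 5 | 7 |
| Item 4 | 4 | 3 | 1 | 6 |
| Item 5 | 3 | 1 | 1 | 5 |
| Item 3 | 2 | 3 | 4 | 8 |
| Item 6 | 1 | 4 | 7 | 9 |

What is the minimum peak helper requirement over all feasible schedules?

4

Early-start (Item 1@1, Item 2@5, Item 4@1, Item 5@1, Item 3@4, Item 6@7) gives peak 7: h1:5  h2:5  h3:5  h4:7  h5:5  h6:2  h7:4  h8:0  h9:0.
Shift Item 5→5, Item 3→7, Item 6→9.
Schedule Item 1@1, Item 2@5, Item 4@1, Item 5@5, Item 3@7, Item 6@9: h1:4  h2:4  h3:4  h4:4  h5:3  h6:3  h7:4  h8:3  h9:4 — peak 4.
Total helper-hours = 33 over 9 hours ⇒ peak ≥ ⌈33/9⌉ = 4, so 4 is optimal.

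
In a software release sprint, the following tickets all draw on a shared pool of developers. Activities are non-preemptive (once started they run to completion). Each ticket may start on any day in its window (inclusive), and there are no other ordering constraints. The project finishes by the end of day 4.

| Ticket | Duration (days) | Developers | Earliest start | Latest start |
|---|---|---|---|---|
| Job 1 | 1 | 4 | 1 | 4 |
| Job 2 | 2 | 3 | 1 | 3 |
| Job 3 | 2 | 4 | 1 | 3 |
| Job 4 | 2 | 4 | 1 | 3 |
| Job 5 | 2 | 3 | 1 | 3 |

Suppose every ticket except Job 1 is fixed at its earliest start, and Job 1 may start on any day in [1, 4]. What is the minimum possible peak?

Job 1@1: d1:18  d2:14  d3:0  d4:0 → peak 18
Job 1@2: d1:14  d2:18  d3:0  d4:0 → peak 18
Job 1@3: d1:14  d2:14  d3:4  d4:0 → peak 14
Job 1@4: d1:14  d2:14  d3:0  d4:4 → peak 14
Best is Job 1@3, peak 14.

14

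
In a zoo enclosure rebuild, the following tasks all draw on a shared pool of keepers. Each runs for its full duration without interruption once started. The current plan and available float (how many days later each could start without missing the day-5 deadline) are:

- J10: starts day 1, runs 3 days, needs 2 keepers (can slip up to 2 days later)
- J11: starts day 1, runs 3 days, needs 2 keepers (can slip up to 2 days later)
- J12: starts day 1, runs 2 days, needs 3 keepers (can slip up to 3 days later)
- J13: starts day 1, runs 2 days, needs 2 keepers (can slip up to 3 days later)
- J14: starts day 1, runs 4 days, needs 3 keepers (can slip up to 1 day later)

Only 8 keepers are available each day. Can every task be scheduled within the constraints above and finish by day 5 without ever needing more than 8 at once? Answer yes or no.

yes

Schedule J10@1, J11@1, J12@4, J13@4, J14@1: d1:7  d2:7  d3:7  d4:8  d5:5 — peak 8 ≤ 8.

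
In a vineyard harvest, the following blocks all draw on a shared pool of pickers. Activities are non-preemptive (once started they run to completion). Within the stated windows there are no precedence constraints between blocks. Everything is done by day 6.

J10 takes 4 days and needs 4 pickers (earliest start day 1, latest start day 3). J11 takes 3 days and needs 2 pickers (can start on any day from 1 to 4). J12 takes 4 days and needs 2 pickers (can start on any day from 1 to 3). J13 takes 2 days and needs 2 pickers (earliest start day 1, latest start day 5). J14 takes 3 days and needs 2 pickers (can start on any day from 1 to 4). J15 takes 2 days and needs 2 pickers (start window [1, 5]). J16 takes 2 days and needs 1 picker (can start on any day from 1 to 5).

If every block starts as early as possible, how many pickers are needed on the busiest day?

15

Early-start schedule: J10@1, J11@1, J12@1, J13@1, J14@1, J15@1, J16@1.
Load per day: day 1: 15, day 2: 15, day 3: 10, day 4: 6, day 5: 0, day 6: 0.
Peak is 15.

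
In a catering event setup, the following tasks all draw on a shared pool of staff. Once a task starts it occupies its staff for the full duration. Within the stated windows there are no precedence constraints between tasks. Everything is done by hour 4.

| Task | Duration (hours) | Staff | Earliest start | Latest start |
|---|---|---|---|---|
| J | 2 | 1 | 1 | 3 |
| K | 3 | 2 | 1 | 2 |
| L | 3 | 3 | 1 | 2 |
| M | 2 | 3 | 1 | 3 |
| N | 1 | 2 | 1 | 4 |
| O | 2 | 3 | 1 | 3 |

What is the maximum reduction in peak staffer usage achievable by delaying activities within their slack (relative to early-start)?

5

Early-start peak: h1:14  h2:12  h3:5  h4:0 ⇒ 14.
Leveled (J@1, K@1, L@1, M@1, N@4, O@3): h1:9  h2:9  h3:8  h4:5 ⇒ 9.
Reduction 14 − 9 = 5.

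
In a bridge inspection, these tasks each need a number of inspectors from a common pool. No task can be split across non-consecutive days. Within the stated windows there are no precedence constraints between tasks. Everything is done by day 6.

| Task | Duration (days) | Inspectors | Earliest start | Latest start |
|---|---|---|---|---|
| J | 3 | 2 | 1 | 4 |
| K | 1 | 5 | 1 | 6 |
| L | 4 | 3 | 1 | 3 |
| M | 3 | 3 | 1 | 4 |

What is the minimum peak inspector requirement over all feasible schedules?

Early-start (J@1, K@1, L@1, M@1) gives peak 13: d1:13  d2:8  d3:8  d4:3  d5:0  d6:0.
Shift L→2, M→4.
Schedule J@1, K@1, L@2, M@4: d1:7  d2:5  d3:5  d4:6  d5:6  d6:3 — peak 7.

7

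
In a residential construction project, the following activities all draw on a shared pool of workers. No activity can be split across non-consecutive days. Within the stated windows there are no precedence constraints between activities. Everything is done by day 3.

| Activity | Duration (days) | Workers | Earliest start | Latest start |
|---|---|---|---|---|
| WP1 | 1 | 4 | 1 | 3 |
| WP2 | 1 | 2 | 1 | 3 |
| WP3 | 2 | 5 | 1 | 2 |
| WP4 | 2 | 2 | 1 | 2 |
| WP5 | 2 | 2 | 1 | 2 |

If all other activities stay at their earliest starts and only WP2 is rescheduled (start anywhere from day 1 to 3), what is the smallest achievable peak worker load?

13

WP2@1: d1:15  d2:9  d3:0 → peak 15
WP2@2: d1:13  d2:11  d3:0 → peak 13
WP2@3: d1:13  d2:9  d3:2 → peak 13
Best is WP2@2, peak 13.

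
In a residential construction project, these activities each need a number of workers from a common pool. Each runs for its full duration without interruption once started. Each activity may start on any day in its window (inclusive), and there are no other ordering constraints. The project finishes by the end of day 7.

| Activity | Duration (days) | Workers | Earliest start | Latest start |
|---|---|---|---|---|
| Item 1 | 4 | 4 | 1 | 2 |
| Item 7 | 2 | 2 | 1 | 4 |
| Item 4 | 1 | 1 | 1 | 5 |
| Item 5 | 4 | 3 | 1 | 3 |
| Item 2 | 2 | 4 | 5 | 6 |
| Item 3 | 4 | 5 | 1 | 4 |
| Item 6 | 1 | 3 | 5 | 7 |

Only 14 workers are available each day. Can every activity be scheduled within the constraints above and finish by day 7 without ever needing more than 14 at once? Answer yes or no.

Schedule Item 1@1, Item 7@1, Item 4@1, Item 5@1, Item 2@5, Item 3@3, Item 6@5: d1:10  d2:9  d3:12  d4:12  d5:12  d6:9  d7:0 — peak 12 ≤ 14.

yes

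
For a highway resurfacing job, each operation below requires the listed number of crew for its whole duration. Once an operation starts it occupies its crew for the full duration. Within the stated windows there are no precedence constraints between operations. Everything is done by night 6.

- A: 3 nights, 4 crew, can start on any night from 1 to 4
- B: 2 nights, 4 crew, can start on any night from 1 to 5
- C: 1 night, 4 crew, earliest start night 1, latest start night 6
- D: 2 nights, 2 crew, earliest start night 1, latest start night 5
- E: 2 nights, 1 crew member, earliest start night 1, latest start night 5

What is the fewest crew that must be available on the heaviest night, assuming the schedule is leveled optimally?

6

Early-start (A@1, B@1, C@1, D@1, E@1) gives peak 15: n1:15  n2:11  n3:4  n4:0  n5:0  n6:0.
Shift B→4, C→6, E→3.
Schedule A@1, B@4, C@6, D@1, E@3: n1:6  n2:6  n3:5  n4:5  n5:4  n6:4 — peak 6.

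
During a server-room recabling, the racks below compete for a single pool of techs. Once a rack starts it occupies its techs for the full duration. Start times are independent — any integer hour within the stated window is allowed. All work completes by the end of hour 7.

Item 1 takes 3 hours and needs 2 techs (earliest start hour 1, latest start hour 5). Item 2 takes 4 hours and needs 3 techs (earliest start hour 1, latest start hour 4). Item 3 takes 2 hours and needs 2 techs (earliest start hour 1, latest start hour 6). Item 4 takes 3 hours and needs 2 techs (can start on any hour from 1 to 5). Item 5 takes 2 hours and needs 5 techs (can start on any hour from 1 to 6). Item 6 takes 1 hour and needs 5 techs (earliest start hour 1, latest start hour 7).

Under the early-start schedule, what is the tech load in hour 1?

At early start, hour 1 has: Item 1, Item 2, Item 3, Item 4, Item 5, Item 6.
Demand: 2 + 3 + 2 + 2 + 5 + 5 = 19.

19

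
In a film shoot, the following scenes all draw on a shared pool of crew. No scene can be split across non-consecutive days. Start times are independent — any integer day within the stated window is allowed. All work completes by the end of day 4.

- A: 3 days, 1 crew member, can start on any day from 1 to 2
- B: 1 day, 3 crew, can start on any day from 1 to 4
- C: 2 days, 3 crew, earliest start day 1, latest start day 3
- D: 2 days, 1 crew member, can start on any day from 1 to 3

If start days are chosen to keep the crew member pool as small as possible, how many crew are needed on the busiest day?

4

Early-start (A@1, B@1, C@1, D@1) gives peak 8: d1:8  d2:5  d3:1  d4:0.
Shift B→4, D→3.
Schedule A@1, B@4, C@1, D@3: d1:4  d2:4  d3:2  d4:4 — peak 4.
Total crew member-days = 14 over 4 days ⇒ peak ≥ ⌈14/4⌉ = 4, so 4 is optimal.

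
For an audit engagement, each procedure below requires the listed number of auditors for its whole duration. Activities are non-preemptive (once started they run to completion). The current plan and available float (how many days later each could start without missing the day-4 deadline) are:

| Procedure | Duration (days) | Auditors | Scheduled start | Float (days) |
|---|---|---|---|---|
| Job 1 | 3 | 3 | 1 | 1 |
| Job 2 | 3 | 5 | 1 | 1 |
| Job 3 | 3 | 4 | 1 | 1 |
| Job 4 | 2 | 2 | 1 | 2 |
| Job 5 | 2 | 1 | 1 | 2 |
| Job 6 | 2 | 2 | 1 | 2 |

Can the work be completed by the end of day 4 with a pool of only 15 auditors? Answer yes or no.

yes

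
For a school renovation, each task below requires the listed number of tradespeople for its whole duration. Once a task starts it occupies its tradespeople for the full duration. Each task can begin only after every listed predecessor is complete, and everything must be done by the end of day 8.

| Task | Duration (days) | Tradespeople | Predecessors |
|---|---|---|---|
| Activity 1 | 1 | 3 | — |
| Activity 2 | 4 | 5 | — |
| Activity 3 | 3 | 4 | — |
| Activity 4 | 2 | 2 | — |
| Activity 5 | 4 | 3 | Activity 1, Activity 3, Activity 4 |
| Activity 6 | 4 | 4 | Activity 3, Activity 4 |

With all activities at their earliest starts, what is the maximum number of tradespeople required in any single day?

14

Early-start schedule: Activity 1@1, Activity 2@1, Activity 3@1, Activity 4@1, Activity 5@4, Activity 6@4.
Load per day: day 1: 14, day 2: 11, day 3: 9, day 4: 12, day 5: 7, day 6: 7, day 7: 7, day 8: 0.
Peak is 14.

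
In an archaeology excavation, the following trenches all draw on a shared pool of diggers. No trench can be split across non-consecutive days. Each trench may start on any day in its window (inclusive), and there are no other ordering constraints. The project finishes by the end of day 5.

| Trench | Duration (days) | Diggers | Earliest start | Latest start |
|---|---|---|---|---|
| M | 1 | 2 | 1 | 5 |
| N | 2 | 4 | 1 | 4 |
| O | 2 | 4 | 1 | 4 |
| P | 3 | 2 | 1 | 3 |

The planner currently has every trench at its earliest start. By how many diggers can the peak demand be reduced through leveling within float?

6

Early-start peak: d1:12  d2:10  d3:2  d4:0  d5:0 ⇒ 12.
Leveled (M@1, N@1, O@3, P@2): d1:6  d2:6  d3:6  d4:6  d5:0 ⇒ 6.
Reduction 12 − 6 = 6.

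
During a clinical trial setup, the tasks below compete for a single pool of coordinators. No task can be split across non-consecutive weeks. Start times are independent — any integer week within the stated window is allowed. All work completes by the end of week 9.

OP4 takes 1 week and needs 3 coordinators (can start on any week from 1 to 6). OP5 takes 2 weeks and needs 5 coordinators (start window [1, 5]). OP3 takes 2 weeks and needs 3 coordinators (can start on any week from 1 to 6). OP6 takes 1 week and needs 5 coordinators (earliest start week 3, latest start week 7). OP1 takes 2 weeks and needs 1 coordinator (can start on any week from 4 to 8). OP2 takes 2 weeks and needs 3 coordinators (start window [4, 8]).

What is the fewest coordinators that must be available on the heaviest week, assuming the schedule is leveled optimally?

Early-start (OP4@1, OP5@1, OP3@1, OP6@3, OP1@4, OP2@4) gives peak 11: w1:11  w2:8  w3:5  w4:4  w5:4  w6:0  w7:0  w8:0  w9:0.
Shift OP5→2, OP3→4, OP6→6, OP2→7.
Schedule OP4@1, OP5@2, OP3@4, OP6@6, OP1@4, OP2@7: w1:3  w2:5  w3:5  w4:4  w5:4  w6:5  w7:3  w8:3  w9:0 — peak 5.

5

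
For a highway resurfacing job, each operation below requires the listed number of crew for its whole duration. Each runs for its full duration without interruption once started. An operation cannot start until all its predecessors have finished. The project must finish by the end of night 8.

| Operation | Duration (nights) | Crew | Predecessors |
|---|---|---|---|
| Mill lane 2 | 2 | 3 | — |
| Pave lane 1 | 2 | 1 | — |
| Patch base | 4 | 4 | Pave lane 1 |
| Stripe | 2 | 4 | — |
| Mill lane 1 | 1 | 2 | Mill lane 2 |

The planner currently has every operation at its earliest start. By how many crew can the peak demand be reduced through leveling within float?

2

Early-start peak: n1:8  n2:8  n3:6  n4:4  n5:4  n6:4  n7:0  n8:0 ⇒ 8.
Leveled (Mill lane 2@1, Pave lane 1@1, Patch base@3, Stripe@7, Mill lane 1@3): n1:4  n2:4  n3:6  n4:4  n5:4  n6:4  n7:4  n8:4 ⇒ 6.
Reduction 8 − 6 = 2.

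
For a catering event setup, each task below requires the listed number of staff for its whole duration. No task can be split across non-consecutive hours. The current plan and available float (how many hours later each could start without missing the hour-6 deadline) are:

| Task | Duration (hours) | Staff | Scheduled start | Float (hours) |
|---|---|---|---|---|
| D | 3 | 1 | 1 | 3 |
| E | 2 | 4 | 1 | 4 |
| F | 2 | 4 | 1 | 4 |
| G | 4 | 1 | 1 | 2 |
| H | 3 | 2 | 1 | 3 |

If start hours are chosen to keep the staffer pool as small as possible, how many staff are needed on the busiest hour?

Early-start (D@1, E@1, F@1, G@1, H@1) gives peak 12: h1:12  h2:12  h3:4  h4:1  h5:0  h6:0.
Shift F→5, H→3.
Schedule D@1, E@1, F@5, G@1, H@3: h1:6  h2:6  h3:4  h4:3  h5:6  h6:4 — peak 6.

6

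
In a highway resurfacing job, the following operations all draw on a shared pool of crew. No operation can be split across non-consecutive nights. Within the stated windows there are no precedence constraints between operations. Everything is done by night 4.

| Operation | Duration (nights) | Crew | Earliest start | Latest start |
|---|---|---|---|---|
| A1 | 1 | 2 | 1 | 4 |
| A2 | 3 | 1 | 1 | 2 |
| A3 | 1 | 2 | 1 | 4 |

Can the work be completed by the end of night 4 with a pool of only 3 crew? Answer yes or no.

yes

Schedule A1@1, A2@1, A3@2: n1:3  n2:3  n3:1  n4:0 — peak 3 ≤ 3.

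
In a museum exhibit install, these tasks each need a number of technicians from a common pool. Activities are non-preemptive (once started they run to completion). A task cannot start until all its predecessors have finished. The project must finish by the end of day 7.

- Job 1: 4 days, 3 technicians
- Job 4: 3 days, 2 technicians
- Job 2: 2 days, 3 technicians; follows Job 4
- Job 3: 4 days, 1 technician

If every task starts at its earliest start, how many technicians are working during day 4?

At early start, day 4 has: Job 1, Job 2, Job 3.
Demand: 3 + 3 + 1 = 7.

7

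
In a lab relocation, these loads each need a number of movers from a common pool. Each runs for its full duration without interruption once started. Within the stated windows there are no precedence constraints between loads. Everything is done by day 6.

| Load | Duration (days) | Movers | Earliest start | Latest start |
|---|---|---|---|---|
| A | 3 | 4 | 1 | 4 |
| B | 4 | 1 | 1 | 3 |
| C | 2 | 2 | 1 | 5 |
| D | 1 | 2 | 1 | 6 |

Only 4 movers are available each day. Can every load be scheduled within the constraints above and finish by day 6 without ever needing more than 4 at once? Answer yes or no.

no

The minimum achievable peak is 5; 4 < 5, so no feasible schedule stays within the cap.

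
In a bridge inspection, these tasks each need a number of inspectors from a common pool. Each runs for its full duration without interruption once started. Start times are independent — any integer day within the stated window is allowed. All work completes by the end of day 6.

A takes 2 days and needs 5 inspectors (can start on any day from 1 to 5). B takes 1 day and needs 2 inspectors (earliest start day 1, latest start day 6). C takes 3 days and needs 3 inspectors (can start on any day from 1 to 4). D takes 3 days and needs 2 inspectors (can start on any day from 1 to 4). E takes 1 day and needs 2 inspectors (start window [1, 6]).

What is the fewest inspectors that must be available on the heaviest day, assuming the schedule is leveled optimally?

5

Early-start (A@1, B@1, C@1, D@1, E@1) gives peak 14: d1:14  d2:10  d3:5  d4:0  d5:0  d6:0.
Shift B→3, C→3, D→4, E→6.
Schedule A@1, B@3, C@3, D@4, E@6: d1:5  d2:5  d3:5  d4:5  d5:5  d6:4 — peak 5.
Total inspector-days = 29 over 6 days ⇒ peak ≥ ⌈29/6⌉ = 5, so 5 is optimal.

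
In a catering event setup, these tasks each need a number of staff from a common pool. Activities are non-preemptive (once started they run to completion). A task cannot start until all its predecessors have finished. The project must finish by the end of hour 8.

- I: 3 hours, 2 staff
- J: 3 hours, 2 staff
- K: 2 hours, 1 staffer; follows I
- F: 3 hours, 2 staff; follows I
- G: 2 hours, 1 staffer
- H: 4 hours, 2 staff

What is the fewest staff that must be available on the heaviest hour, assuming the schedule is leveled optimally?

Early-start (I@1, J@1, K@4, F@4, G@1, H@1) gives peak 7: h1:7  h2:7  h3:6  h4:5  h5:3  h6:2  h7:0  h8:0.
Shift F→6, G→4, H→4.
Schedule I@1, J@1, K@4, F@6, G@4, H@4: h1:4  h2:4  h3:4  h4:4  h5:4  h6:4  h7:4  h8:2 — peak 4.
Total staffer-hours = 30 over 8 hours ⇒ peak ≥ ⌈30/8⌉ = 4, so 4 is optimal.

4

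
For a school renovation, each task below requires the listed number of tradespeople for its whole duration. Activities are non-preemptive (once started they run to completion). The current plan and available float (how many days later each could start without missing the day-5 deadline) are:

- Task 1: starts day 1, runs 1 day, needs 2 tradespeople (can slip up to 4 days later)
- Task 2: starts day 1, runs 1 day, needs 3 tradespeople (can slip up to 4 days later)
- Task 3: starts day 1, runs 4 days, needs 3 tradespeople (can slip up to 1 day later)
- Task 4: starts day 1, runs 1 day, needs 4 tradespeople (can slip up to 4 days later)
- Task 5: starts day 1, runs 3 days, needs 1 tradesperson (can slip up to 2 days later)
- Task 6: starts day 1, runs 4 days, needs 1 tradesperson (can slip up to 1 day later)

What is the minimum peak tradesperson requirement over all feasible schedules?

6

Early-start (Task 1@1, Task 2@1, Task 3@1, Task 4@1, Task 5@1, Task 6@1) gives peak 14: d1:14  d2:5  d3:5  d4:4  d5:0.
Shift Task 1→2, Task 4→5, Task 5→3, Task 6→2.
Schedule Task 1@2, Task 2@1, Task 3@1, Task 4@5, Task 5@3, Task 6@2: d1:6  d2:6  d3:5  d4:5  d5:6 — peak 6.
Total tradesperson-days = 28 over 5 days ⇒ peak ≥ ⌈28/5⌉ = 6, so 6 is optimal.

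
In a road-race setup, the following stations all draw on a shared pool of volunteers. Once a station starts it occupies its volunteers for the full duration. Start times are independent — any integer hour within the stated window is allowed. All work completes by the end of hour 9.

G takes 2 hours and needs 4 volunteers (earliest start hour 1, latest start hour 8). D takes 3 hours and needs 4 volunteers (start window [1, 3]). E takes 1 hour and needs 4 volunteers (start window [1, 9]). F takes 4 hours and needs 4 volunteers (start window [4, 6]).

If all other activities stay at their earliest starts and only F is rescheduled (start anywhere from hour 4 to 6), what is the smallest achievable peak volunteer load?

12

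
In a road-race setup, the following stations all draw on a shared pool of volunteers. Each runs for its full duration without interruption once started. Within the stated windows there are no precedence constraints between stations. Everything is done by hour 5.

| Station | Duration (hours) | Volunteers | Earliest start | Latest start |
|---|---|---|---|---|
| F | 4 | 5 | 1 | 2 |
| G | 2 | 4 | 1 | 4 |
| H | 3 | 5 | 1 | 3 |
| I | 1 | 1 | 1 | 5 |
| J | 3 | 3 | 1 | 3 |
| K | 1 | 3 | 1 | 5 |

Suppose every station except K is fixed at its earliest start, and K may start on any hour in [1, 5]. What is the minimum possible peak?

K@1: h1:21  h2:17  h3:13  h4:5  h5:0 → peak 21
K@2: h1:18  h2:20  h3:13  h4:5  h5:0 → peak 20
K@3: h1:18  h2:17  h3:16  h4:5  h5:0 → peak 18
K@4: h1:18  h2:17  h3:13  h4:8  h5:0 → peak 18
K@5: h1:18  h2:17  h3:13  h4:5  h5:3 → peak 18
Best is K@3, peak 18.

18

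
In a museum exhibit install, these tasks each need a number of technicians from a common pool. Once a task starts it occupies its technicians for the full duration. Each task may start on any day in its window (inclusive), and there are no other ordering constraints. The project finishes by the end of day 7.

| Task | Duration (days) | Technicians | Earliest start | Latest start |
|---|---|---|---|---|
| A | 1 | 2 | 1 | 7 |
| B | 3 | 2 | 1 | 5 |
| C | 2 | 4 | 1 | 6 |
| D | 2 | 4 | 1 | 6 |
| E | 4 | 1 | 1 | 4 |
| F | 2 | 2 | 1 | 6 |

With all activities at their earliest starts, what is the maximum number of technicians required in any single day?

15

Early-start schedule: A@1, B@1, C@1, D@1, E@1, F@1.
Load per day: day 1: 15, day 2: 13, day 3: 3, day 4: 1, day 5: 0, day 6: 0, day 7: 0.
Peak is 15.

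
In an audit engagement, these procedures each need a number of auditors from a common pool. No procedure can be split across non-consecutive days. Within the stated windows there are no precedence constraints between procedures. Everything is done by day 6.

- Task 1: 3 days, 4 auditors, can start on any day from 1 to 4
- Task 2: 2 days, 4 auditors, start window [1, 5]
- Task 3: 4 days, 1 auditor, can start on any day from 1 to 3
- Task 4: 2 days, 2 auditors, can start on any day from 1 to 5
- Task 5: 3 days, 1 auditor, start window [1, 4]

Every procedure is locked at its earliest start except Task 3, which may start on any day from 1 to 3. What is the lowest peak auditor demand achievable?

11

Task 3@1: d1:12  d2:12  d3:6  d4:1  d5:0  d6:0 → peak 12
Task 3@2: d1:11  d2:12  d3:6  d4:1  d5:1  d6:0 → peak 12
Task 3@3: d1:11  d2:11  d3:6  d4:1  d5:1  d6:1 → peak 11
Best is Task 3@3, peak 11.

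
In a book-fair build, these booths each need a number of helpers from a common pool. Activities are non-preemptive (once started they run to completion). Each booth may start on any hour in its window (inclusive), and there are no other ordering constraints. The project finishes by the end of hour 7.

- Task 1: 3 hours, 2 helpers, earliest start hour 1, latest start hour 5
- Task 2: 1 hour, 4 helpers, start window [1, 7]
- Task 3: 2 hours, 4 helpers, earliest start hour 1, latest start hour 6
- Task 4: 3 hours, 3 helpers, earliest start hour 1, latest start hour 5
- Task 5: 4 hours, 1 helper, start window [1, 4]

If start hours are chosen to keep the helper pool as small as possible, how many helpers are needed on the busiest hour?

Early-start (Task 1@1, Task 2@1, Task 3@1, Task 4@1, Task 5@1) gives peak 14: h1:14  h2:10  h3:6  h4:1  h5:0  h6:0  h7:0.
Shift Task 2→4, Task 3→5, Task 5→4.
Schedule Task 1@1, Task 2@4, Task 3@5, Task 4@1, Task 5@4: h1:5  h2:5  h3:5  h4:5  h5:5  h6:5  h7:1 — peak 5.
Total helper-hours = 31 over 7 hours ⇒ peak ≥ ⌈31/7⌉ = 5, so 5 is optimal.

5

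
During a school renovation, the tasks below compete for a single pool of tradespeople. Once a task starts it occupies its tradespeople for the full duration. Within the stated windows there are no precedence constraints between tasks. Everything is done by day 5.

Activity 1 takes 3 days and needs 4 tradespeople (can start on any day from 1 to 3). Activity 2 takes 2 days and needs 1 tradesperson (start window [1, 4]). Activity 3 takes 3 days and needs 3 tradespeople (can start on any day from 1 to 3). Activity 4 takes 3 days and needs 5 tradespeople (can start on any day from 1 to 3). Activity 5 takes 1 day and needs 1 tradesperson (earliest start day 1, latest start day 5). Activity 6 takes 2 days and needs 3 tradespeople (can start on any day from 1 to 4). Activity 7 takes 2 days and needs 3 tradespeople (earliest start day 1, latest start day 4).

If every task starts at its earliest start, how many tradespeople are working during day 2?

19

At early start, day 2 has: Activity 1, Activity 2, Activity 3, Activity 4, Activity 6, Activity 7.
Demand: 4 + 1 + 3 + 5 + 3 + 3 = 19.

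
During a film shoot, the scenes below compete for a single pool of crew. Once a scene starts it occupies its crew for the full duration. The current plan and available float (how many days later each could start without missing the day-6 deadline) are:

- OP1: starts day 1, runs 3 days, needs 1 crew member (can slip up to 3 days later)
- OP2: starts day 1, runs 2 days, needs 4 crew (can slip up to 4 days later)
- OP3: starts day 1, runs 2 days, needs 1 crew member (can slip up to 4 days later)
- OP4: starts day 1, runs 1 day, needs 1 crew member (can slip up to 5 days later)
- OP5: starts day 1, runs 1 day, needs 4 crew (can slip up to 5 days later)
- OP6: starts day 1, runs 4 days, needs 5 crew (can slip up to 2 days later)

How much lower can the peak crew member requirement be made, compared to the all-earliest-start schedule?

8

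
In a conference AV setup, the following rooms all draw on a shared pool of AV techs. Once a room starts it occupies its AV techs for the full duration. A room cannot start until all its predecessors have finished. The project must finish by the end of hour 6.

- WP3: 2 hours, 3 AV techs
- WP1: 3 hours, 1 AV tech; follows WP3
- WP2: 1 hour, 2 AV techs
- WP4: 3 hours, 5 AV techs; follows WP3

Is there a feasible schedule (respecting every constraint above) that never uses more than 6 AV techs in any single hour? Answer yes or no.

Schedule WP3@1, WP1@3, WP2@1, WP4@3: h1:5  h2:3  h3:6  h4:6  h5:6  h6:0 — peak 6 ≤ 6.

yes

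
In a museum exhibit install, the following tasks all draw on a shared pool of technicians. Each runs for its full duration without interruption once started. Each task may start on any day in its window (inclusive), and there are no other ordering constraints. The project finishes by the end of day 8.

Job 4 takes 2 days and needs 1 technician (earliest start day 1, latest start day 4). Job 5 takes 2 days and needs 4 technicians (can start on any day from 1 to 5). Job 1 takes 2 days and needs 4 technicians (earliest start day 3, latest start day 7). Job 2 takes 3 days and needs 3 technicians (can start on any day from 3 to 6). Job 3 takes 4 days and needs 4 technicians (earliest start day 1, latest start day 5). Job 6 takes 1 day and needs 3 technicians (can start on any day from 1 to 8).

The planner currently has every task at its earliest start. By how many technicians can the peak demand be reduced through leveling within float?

5

Early-start peak: d1:12  d2:9  d3:11  d4:11  d5:3  d6:0  d7:0  d8:0 ⇒ 12.
Leveled (Job 4@1, Job 5@1, Job 1@3, Job 2@3, Job 3@5, Job 6@6): d1:5  d2:5  d3:7  d4:7  d5:7  d6:7  d7:4  d8:4 ⇒ 7.
Reduction 12 − 7 = 5.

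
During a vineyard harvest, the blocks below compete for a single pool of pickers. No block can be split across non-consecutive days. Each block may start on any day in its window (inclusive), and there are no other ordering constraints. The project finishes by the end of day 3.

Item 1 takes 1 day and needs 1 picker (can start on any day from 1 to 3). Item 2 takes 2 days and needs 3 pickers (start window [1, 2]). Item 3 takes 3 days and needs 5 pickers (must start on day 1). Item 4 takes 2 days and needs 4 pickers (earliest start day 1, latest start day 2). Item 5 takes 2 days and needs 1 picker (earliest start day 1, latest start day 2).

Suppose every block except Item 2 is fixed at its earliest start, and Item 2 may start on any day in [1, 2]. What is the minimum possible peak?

Item 2@1: d1:14  d2:13  d3:5 → peak 14
Item 2@2: d1:11  d2:13  d3:8 → peak 13
Best is Item 2@2, peak 13.

13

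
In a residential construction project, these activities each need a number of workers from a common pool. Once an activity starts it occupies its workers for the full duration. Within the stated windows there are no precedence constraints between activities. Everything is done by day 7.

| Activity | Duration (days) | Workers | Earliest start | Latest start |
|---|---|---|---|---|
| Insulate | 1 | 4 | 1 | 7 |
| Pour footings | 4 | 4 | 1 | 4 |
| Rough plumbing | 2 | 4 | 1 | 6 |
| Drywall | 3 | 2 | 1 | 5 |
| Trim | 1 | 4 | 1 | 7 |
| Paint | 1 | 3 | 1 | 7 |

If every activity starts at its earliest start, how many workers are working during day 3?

6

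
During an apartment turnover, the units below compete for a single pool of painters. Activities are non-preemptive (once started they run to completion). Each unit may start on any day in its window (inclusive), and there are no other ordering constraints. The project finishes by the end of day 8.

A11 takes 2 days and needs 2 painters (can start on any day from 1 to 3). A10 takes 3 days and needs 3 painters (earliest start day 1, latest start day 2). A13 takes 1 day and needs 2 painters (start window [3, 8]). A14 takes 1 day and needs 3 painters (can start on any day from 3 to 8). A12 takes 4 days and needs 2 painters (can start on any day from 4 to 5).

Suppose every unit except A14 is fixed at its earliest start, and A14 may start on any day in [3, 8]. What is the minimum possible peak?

A14@3: d1:5  d2:5  d3:8  d4:2  d5:2  d6:2  d7:2  d8:0 → peak 8
A14@4: d1:5  d2:5  d3:5  d4:5  d5:2  d6:2  d7:2  d8:0 → peak 5
A14@5: d1:5  d2:5  d3:5  d4:2  d5:5  d6:2  d7:2  d8:0 → peak 5
A14@6: d1:5  d2:5  d3:5  d4:2  d5:2  d6:5  d7:2  d8:0 → peak 5
A14@7: d1:5  d2:5  d3:5  d4:2  d5:2  d6:2  d7:5  d8:0 → peak 5
A14@8: d1:5  d2:5  d3:5  d4:2  d5:2  d6:2  d7:2  d8:3 → peak 5
Best is A14@4, peak 5.

5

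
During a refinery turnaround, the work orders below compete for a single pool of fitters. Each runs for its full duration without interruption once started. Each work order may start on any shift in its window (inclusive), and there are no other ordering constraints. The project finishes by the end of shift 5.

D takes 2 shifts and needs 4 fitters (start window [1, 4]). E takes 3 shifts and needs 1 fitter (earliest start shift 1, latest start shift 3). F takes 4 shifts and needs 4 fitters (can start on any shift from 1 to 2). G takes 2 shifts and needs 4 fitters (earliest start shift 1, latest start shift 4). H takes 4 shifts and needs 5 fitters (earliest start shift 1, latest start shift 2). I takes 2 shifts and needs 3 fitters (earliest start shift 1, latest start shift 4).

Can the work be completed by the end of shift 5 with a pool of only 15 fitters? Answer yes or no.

no

The minimum achievable peak is 16; 15 < 16, so no feasible schedule stays within the cap.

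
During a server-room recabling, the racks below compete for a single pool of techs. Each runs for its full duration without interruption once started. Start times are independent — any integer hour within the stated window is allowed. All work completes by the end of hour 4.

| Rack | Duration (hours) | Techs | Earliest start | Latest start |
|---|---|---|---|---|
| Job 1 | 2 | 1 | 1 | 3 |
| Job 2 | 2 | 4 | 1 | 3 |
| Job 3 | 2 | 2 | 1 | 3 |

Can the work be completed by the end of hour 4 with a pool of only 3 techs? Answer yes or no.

no

Total tech-hours = 14; over 4 hours the average is 14/4 > 3, so some hour must exceed 3.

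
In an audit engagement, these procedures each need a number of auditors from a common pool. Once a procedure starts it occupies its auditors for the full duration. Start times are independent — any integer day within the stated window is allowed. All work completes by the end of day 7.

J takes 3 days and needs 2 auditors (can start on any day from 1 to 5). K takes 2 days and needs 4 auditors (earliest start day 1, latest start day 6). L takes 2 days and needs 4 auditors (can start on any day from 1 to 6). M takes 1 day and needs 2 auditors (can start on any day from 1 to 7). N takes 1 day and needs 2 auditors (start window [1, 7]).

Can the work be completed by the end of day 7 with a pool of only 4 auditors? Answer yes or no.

yes

Schedule J@1, K@4, L@6, M@1, N@2: d1:4  d2:4  d3:2  d4:4  d5:4  d6:4  d7:4 — peak 4 ≤ 4.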